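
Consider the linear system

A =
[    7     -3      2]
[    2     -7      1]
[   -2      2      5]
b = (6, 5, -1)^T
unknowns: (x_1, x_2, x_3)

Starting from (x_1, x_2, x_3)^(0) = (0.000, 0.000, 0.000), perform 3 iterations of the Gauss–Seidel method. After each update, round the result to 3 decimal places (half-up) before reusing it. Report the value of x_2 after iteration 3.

-0.517

Iteration 1:
  x_1 = (6 - (-3)·0.000 - (2)·0.000) / (7) = 0.857
  x_2 = (5 - (2)·0.857 - (1)·0.000) / (-7) = -0.469
  x_3 = (-1 - (-2)·0.857 - (2)·-0.469) / (5) = 0.330
Iteration 2:
  x_1 = (6 - (-3)·-0.469 - (2)·0.330) / (7) = 0.562
  x_2 = (5 - (2)·0.562 - (1)·0.330) / (-7) = -0.507
  x_3 = (-1 - (-2)·0.562 - (2)·-0.507) / (5) = 0.228
Iteration 3:
  x_1 = (6 - (-3)·-0.507 - (2)·0.228) / (7) = 0.575
  x_2 = (5 - (2)·0.575 - (1)·0.228) / (-7) = -0.517
  x_3 = (-1 - (-2)·0.575 - (2)·-0.517) / (5) = 0.237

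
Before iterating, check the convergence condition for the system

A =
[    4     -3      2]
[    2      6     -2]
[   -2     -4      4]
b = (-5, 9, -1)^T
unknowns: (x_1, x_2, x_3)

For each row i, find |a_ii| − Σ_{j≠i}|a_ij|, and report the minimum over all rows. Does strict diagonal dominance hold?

row 1: |4| − (3+2) = -1
row 2: |6| − (2+2) = 2
row 3: |4| − (2+4) = -2
minimum over rows = -2 → not strictly diagonally dominant

-2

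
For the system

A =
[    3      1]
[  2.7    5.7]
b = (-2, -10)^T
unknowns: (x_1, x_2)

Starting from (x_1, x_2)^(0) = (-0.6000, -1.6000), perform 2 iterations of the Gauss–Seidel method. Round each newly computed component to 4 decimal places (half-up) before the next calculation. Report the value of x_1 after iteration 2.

-0.1029

Iteration 1:
  x_1 = (-2 - (1)·-1.6000) / (3) = -0.1333
  x_2 = (-10 - (2.7)·-0.1333) / (5.7) = -1.6912
Iteration 2:
  x_1 = (-2 - (1)·-1.6912) / (3) = -0.1029
  x_2 = (-10 - (2.7)·-0.1029) / (5.7) = -1.7056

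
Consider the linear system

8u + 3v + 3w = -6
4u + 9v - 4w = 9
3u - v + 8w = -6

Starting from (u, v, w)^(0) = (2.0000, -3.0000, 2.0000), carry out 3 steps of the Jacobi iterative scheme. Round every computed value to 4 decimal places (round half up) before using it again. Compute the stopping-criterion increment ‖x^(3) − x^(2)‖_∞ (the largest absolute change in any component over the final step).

Iteration 1:
  u = (-6 - (3)·-3.0000 - (3)·2.0000) / (8) = -0.3750
  v = (9 - (4)·2.0000 - (-4)·2.0000) / (9) = 1.0000
  w = (-6 - (3)·2.0000 - (-1)·-3.0000) / (8) = -1.8750
Iteration 2:
  u = (-6 - (3)·1.0000 - (3)·-1.8750) / (8) = -0.4219
  v = (9 - (4)·-0.3750 - (-4)·-1.8750) / (9) = 0.3333
  w = (-6 - (3)·-0.3750 - (-1)·1.0000) / (8) = -0.4844
Iteration 3:
  u = (-6 - (3)·0.3333 - (3)·-0.4844) / (8) = -0.6933
  v = (9 - (4)·-0.4219 - (-4)·-0.4844) / (9) = 0.9722
  w = (-6 - (3)·-0.4219 - (-1)·0.3333) / (8) = -0.5501
Change: (-0.2714, 0.6389, -0.0657) → max |·| = 0.6389

0.6389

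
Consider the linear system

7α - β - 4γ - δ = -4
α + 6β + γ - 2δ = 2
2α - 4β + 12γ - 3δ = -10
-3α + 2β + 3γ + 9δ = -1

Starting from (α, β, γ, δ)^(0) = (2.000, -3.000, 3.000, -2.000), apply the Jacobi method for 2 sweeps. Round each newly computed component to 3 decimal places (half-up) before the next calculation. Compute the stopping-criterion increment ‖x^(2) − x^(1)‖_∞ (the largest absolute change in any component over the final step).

2.659

Iteration 1:
  α = (-4 - (-1)·-3.000 - (-4)·3.000 - (-1)·-2.000) / (7) = 0.429
  β = (2 - (1)·2.000 - (1)·3.000 - (-2)·-2.000) / (6) = -1.167
  γ = (-10 - (2)·2.000 - (-4)·-3.000 - (-3)·-2.000) / (12) = -2.667
  δ = (-1 - (-3)·2.000 - (2)·-3.000 - (3)·3.000) / (9) = 0.222
Iteration 2:
  α = (-4 - (-1)·-1.167 - (-4)·-2.667 - (-1)·0.222) / (7) = -2.230
  β = (2 - (1)·0.429 - (1)·-2.667 - (-2)·0.222) / (6) = 0.780
  γ = (-10 - (2)·0.429 - (-4)·-1.167 - (-3)·0.222) / (12) = -1.238
  δ = (-1 - (-3)·0.429 - (2)·-1.167 - (3)·-2.667) / (9) = 1.180
Change: (-2.659, 1.947, 1.429, 0.958) → max |·| = 2.659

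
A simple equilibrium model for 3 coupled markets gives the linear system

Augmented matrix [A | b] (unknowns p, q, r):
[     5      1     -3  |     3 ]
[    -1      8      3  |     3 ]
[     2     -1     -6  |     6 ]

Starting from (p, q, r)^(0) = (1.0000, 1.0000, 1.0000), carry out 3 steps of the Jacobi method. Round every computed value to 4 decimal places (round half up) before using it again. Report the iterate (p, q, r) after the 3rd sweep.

Iteration 1:
  p = (3 - (1)·1.0000 - (-3)·1.0000) / (5) = 1.0000
  q = (3 - (-1)·1.0000 - (3)·1.0000) / (8) = 0.1250
  r = (6 - (2)·1.0000 - (-1)·1.0000) / (-6) = -0.8333
Iteration 2:
  p = (3 - (1)·0.1250 - (-3)·-0.8333) / (5) = 0.0750
  q = (3 - (-1)·1.0000 - (3)·-0.8333) / (8) = 0.8125
  r = (6 - (2)·1.0000 - (-1)·0.1250) / (-6) = -0.6875
Iteration 3:
  p = (3 - (1)·0.8125 - (-3)·-0.6875) / (5) = 0.0250
  q = (3 - (-1)·0.0750 - (3)·-0.6875) / (8) = 0.6422
  r = (6 - (2)·0.0750 - (-1)·0.8125) / (-6) = -1.1104

(0.0250, 0.6422, -1.1104)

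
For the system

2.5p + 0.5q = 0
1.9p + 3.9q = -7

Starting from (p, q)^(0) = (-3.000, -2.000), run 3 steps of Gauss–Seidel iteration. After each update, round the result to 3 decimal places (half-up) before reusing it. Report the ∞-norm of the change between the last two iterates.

0.000

Iteration 1:
  p = (0 - (0.5)·-2.000) / (2.5) = 0.400
  q = (-7 - (1.9)·0.400) / (3.9) = -1.990
Iteration 2:
  p = (0 - (0.5)·-1.990) / (2.5) = 0.398
  q = (-7 - (1.9)·0.398) / (3.9) = -1.989
Iteration 3:
  p = (0 - (0.5)·-1.989) / (2.5) = 0.398
  q = (-7 - (1.9)·0.398) / (3.9) = -1.989
Change: (0.000, 0.000) → max |·| = 0.000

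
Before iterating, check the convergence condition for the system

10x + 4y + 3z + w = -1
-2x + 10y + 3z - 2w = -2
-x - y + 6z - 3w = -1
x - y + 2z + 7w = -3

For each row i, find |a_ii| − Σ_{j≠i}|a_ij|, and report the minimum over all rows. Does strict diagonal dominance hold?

1

row 1: |10| − (4+3+1) = 2
row 2: |10| − (2+3+2) = 3
row 3: |6| − (1+1+3) = 1
row 4: |7| − (1+1+2) = 3
minimum over rows = 1 → strictly diagonally dominant (convergence guaranteed)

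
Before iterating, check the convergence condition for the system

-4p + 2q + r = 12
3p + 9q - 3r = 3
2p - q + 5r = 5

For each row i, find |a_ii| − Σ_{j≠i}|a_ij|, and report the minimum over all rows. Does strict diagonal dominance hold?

1

row 1: |-4| − (2+1) = 1
row 2: |9| − (3+3) = 3
row 3: |5| − (2+1) = 2
minimum over rows = 1 → strictly diagonally dominant (convergence guaranteed)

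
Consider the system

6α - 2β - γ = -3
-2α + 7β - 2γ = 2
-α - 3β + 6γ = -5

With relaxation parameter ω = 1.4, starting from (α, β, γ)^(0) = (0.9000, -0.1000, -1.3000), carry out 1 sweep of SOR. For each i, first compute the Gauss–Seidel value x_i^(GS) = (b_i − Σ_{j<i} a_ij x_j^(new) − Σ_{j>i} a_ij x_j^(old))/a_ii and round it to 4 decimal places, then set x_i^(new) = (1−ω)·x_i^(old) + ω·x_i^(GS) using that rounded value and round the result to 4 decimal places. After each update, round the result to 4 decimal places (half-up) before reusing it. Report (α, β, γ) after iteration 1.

(-1.4100, -0.6440, -1.4264)

Iteration 1:
  α: GS value = (-3 - (-2)·-0.1000 - (-1)·-1.3000) / (6) = -0.7500;  α ← (1−ω)·0.9000 + ω·-0.7500 = -1.4100
  β: GS value = (2 - (-2)·-1.4100 - (-2)·-1.3000) / (7) = -0.4886;  β ← (1−ω)·-0.1000 + ω·-0.4886 = -0.6440
  γ: GS value = (-5 - (-1)·-1.4100 - (-3)·-0.6440) / (6) = -1.3903;  γ ← (1−ω)·-1.3000 + ω·-1.3903 = -1.4264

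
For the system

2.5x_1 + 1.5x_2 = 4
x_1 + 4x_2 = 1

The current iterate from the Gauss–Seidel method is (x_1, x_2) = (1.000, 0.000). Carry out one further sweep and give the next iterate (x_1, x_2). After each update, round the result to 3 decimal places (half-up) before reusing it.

One sweep:
  x_1 = (4 - (1.5)·0.000) / (2.5) = 1.600
  x_2 = (1 - (1)·1.600) / (4) = -0.150

(1.600, -0.150)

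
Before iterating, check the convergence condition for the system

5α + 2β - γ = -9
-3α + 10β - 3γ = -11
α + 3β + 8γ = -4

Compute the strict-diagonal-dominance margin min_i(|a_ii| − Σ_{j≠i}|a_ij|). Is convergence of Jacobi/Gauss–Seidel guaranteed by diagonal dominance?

row 1: |5| − (2+1) = 2
row 2: |10| − (3+3) = 4
row 3: |8| − (1+3) = 4
minimum over rows = 2 → strictly diagonally dominant (convergence guaranteed)

2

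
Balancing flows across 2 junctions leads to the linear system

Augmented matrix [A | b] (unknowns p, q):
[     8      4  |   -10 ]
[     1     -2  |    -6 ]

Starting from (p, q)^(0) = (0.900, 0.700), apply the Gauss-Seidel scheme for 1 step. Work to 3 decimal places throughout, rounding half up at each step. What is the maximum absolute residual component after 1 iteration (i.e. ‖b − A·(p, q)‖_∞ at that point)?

Iteration 1:
  p = (-10 - (4)·0.700) / (8) = -1.600
  q = (-6 - (1)·-1.600) / (-2) = 2.200
Residual b − A·x = (-6.000, 0.000); ∞-norm = 6.000

6.000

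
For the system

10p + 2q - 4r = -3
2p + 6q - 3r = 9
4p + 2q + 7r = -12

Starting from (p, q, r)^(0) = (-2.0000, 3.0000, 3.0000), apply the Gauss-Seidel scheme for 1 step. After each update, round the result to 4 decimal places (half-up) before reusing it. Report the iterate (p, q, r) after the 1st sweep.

Iteration 1:
  p = (-3 - (2)·3.0000 - (-4)·3.0000) / (10) = 0.3000
  q = (9 - (2)·0.3000 - (-3)·3.0000) / (6) = 2.9000
  r = (-12 - (4)·0.3000 - (2)·2.9000) / (7) = -2.7143

(0.3000, 2.9000, -2.7143)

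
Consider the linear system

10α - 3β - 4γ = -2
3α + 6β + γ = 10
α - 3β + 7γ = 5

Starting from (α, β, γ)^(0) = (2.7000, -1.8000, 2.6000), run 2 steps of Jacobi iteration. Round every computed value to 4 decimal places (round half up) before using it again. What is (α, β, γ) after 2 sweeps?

(-0.4122, 1.5905, 0.6214)

Iteration 1:
  α = (-2 - (-3)·-1.8000 - (-4)·2.6000) / (10) = 0.3000
  β = (10 - (3)·2.7000 - (1)·2.6000) / (6) = -0.1167
  γ = (5 - (1)·2.7000 - (-3)·-1.8000) / (7) = -0.4429
Iteration 2:
  α = (-2 - (-3)·-0.1167 - (-4)·-0.4429) / (10) = -0.4122
  β = (10 - (3)·0.3000 - (1)·-0.4429) / (6) = 1.5905
  γ = (5 - (1)·0.3000 - (-3)·-0.1167) / (7) = 0.6214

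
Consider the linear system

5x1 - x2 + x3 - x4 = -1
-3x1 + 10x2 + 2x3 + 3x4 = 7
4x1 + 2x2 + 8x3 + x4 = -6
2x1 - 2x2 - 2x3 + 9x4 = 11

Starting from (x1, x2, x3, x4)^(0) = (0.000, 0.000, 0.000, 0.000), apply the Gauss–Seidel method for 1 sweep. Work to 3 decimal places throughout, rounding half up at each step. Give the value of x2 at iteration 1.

Iteration 1:
  x1 = (-1 - (-1)·0.000 - (1)·0.000 - (-1)·0.000) / (5) = -0.200
  x2 = (7 - (-3)·-0.200 - (2)·0.000 - (3)·0.000) / (10) = 0.640
  x3 = (-6 - (4)·-0.200 - (2)·0.640 - (1)·0.000) / (8) = -0.810
  x4 = (11 - (2)·-0.200 - (-2)·0.640 - (-2)·-0.810) / (9) = 1.229

0.640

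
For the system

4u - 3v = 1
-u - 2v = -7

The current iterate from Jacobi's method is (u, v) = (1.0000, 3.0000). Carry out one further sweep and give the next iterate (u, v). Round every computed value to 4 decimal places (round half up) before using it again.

One sweep:
  u = (1 - (-3)·3.0000) / (4) = 2.5000
  v = (-7 - (-1)·1.0000) / (-2) = 3.0000

(2.5000, 3.0000)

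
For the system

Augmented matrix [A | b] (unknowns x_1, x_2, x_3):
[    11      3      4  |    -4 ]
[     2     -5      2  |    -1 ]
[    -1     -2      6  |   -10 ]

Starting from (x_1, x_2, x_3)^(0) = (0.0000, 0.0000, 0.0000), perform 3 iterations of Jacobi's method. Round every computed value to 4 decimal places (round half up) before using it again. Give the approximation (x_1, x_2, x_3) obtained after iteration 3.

Iteration 1:
  x_1 = (-4 - (3)·0.0000 - (4)·0.0000) / (11) = -0.3636
  x_2 = (-1 - (2)·0.0000 - (2)·0.0000) / (-5) = 0.2000
  x_3 = (-10 - (-1)·0.0000 - (-2)·0.0000) / (6) = -1.6667
Iteration 2:
  x_1 = (-4 - (3)·0.2000 - (4)·-1.6667) / (11) = 0.1879
  x_2 = (-1 - (2)·-0.3636 - (2)·-1.6667) / (-5) = -0.6121
  x_3 = (-10 - (-1)·-0.3636 - (-2)·0.2000) / (6) = -1.6606
Iteration 3:
  x_1 = (-4 - (3)·-0.6121 - (4)·-1.6606) / (11) = 0.4072
  x_2 = (-1 - (2)·0.1879 - (2)·-1.6606) / (-5) = -0.3891
  x_3 = (-10 - (-1)·0.1879 - (-2)·-0.6121) / (6) = -1.8394

(0.4072, -0.3891, -1.8394)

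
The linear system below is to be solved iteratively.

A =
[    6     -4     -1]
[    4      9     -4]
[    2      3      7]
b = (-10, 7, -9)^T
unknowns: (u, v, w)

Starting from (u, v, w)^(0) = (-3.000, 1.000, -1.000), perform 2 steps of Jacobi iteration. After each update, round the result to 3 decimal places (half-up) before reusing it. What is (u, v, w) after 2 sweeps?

Iteration 1:
  u = (-10 - (-4)·1.000 - (-1)·-1.000) / (6) = -1.167
  v = (7 - (4)·-3.000 - (-4)·-1.000) / (9) = 1.667
  w = (-9 - (2)·-3.000 - (3)·1.000) / (7) = -0.857
Iteration 2:
  u = (-10 - (-4)·1.667 - (-1)·-0.857) / (6) = -0.698
  v = (7 - (4)·-1.167 - (-4)·-0.857) / (9) = 0.916
  w = (-9 - (2)·-1.167 - (3)·1.667) / (7) = -1.667

(-0.698, 0.916, -1.667)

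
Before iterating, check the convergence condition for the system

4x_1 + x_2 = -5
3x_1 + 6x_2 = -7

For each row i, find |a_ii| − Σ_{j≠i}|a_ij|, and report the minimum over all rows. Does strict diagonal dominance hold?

3

row 1: |4| − (1) = 3
row 2: |6| − (3) = 3
minimum over rows = 3 → strictly diagonally dominant (convergence guaranteed)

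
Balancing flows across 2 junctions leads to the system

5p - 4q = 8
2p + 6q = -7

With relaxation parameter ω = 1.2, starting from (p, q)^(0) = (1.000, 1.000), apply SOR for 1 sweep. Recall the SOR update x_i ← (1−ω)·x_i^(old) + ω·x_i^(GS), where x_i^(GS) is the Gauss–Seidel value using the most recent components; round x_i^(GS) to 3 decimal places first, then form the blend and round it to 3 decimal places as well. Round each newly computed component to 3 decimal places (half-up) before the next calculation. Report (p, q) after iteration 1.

(2.680, -2.672)

Iteration 1:
  p: GS value = (8 - (-4)·1.000) / (5) = 2.400;  p ← (1−ω)·1.000 + ω·2.400 = 2.680
  q: GS value = (-7 - (2)·2.680) / (6) = -2.060;  q ← (1−ω)·1.000 + ω·-2.060 = -2.672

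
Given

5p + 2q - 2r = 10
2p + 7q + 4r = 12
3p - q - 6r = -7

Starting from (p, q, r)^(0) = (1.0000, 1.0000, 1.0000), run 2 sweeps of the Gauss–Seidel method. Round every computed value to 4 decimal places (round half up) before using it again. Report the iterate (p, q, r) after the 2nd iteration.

(2.6000, -0.2122, 2.5020)

Iteration 1:
  p = (10 - (2)·1.0000 - (-2)·1.0000) / (5) = 2.0000
  q = (12 - (2)·2.0000 - (4)·1.0000) / (7) = 0.5714
  r = (-7 - (3)·2.0000 - (-1)·0.5714) / (-6) = 2.0714
Iteration 2:
  p = (10 - (2)·0.5714 - (-2)·2.0714) / (5) = 2.6000
  q = (12 - (2)·2.6000 - (4)·2.0714) / (7) = -0.2122
  r = (-7 - (3)·2.6000 - (-1)·-0.2122) / (-6) = 2.5020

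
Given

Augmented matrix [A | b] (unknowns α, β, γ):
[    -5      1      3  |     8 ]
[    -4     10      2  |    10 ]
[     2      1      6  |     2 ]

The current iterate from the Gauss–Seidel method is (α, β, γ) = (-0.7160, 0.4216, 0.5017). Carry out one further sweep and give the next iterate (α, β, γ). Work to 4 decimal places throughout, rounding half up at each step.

(-1.2147, 0.4138, 0.6693)

One sweep:
  α = (8 - (1)·0.4216 - (3)·0.5017) / (-5) = -1.2147
  β = (10 - (-4)·-1.2147 - (2)·0.5017) / (10) = 0.4138
  γ = (2 - (2)·-1.2147 - (1)·0.4138) / (6) = 0.6693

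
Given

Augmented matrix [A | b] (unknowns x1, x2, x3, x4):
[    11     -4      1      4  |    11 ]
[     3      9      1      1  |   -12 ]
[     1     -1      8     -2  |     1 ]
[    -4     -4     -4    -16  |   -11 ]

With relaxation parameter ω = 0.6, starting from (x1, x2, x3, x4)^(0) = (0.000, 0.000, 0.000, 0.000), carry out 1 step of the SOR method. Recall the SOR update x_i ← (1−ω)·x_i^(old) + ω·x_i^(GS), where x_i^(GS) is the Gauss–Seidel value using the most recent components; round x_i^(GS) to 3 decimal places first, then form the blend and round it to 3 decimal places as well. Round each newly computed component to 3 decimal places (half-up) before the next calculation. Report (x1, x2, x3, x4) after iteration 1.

Iteration 1:
  x1: GS value = (11 - (-4)·0.000 - (1)·0.000 - (4)·0.000) / (11) = 1.000;  x1 ← (1−ω)·0.000 + ω·1.000 = 0.600
  x2: GS value = (-12 - (3)·0.600 - (1)·0.000 - (1)·0.000) / (9) = -1.533;  x2 ← (1−ω)·0.000 + ω·-1.533 = -0.920
  x3: GS value = (1 - (1)·0.600 - (-1)·-0.920 - (-2)·0.000) / (8) = -0.065;  x3 ← (1−ω)·0.000 + ω·-0.065 = -0.039
  x4: GS value = (-11 - (-4)·0.600 - (-4)·-0.920 - (-4)·-0.039) / (-16) = 0.777;  x4 ← (1−ω)·0.000 + ω·0.777 = 0.466

(0.600, -0.920, -0.039, 0.466)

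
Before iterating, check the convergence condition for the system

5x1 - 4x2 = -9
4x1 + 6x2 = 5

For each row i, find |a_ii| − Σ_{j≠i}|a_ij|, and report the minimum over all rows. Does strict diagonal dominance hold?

1

row 1: |5| − (4) = 1
row 2: |6| − (4) = 2
minimum over rows = 1 → strictly diagonally dominant (convergence guaranteed)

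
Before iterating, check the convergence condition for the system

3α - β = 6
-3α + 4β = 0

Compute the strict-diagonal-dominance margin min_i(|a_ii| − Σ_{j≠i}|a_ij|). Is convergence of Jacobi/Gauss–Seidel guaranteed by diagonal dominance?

1

row 1: |3| − (1) = 2
row 2: |4| − (3) = 1
minimum over rows = 1 → strictly diagonally dominant (convergence guaranteed)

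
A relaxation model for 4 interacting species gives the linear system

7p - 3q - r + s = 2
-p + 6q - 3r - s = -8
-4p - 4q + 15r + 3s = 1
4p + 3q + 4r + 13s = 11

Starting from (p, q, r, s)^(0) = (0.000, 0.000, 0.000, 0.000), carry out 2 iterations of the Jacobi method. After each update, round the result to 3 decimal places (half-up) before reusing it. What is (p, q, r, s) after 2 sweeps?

Iteration 1:
  p = (2 - (-3)·0.000 - (-1)·0.000 - (1)·0.000) / (7) = 0.286
  q = (-8 - (-1)·0.000 - (-3)·0.000 - (-1)·0.000) / (6) = -1.333
  r = (1 - (-4)·0.000 - (-4)·0.000 - (3)·0.000) / (15) = 0.067
  s = (11 - (4)·0.000 - (3)·0.000 - (4)·0.000) / (13) = 0.846
Iteration 2:
  p = (2 - (-3)·-1.333 - (-1)·0.067 - (1)·0.846) / (7) = -0.397
  q = (-8 - (-1)·0.286 - (-3)·0.067 - (-1)·0.846) / (6) = -1.111
  r = (1 - (-4)·0.286 - (-4)·-1.333 - (3)·0.846) / (15) = -0.382
  s = (11 - (4)·0.286 - (3)·-1.333 - (4)·0.067) / (13) = 1.045

(-0.397, -1.111, -0.382, 1.045)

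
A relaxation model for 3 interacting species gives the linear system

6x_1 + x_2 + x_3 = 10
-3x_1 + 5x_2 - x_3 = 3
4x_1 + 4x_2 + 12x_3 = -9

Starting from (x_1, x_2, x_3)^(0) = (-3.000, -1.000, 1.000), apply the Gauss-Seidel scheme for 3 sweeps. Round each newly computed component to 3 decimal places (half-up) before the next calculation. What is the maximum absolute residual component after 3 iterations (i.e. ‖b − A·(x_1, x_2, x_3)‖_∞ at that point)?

Iteration 1:
  x_1 = (10 - (1)·-1.000 - (1)·1.000) / (6) = 1.667
  x_2 = (3 - (-3)·1.667 - (-1)·1.000) / (5) = 1.800
  x_3 = (-9 - (4)·1.667 - (4)·1.800) / (12) = -1.906
Iteration 2:
  x_1 = (10 - (1)·1.800 - (1)·-1.906) / (6) = 1.684
  x_2 = (3 - (-3)·1.684 - (-1)·-1.906) / (5) = 1.229
  x_3 = (-9 - (4)·1.684 - (4)·1.229) / (12) = -1.721
Iteration 3:
  x_1 = (10 - (1)·1.229 - (1)·-1.721) / (6) = 1.749
  x_2 = (3 - (-3)·1.749 - (-1)·-1.721) / (5) = 1.305
  x_3 = (-9 - (4)·1.749 - (4)·1.305) / (12) = -1.768
Residual b − A·x = (-0.031, -0.046, 0.000); ∞-norm = 0.046

0.046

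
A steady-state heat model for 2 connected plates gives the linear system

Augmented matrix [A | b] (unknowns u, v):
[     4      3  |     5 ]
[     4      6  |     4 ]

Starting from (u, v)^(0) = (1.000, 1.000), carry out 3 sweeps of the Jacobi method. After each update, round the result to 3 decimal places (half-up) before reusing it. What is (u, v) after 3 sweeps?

Iteration 1:
  u = (5 - (3)·1.000) / (4) = 0.500
  v = (4 - (4)·1.000) / (6) = 0.000
Iteration 2:
  u = (5 - (3)·0.000) / (4) = 1.250
  v = (4 - (4)·0.500) / (6) = 0.333
Iteration 3:
  u = (5 - (3)·0.333) / (4) = 1.000
  v = (4 - (4)·1.250) / (6) = -0.167

(1.000, -0.167)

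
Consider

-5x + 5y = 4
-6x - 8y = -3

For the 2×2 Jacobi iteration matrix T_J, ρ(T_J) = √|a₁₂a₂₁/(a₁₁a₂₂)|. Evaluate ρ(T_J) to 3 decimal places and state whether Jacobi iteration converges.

a₁₂a₂₁/(a₁₁a₂₂) = (5)·(-6) / ((-5)·(-8)) = -0.750000
ρ = √|-0.750000| = √0.750000 = 0.866
ρ < 1, so Jacobi converges

0.866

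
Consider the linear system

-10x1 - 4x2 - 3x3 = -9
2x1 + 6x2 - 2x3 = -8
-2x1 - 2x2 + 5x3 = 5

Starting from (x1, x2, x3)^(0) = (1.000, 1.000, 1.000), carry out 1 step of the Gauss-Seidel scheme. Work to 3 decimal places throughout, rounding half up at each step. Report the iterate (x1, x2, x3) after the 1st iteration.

Iteration 1:
  x1 = (-9 - (-4)·1.000 - (-3)·1.000) / (-10) = 0.200
  x2 = (-8 - (2)·0.200 - (-2)·1.000) / (6) = -1.067
  x3 = (5 - (-2)·0.200 - (-2)·-1.067) / (5) = 0.653

(0.200, -1.067, 0.653)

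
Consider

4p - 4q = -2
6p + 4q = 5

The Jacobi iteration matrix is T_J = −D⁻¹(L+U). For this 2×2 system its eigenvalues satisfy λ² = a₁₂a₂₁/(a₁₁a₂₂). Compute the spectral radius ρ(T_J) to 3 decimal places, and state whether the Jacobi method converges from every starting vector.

1.225

a₁₂a₂₁/(a₁₁a₂₂) = (-4)·(6) / ((4)·(4)) = -1.500000
ρ = √|-1.500000| = √1.500000 = 1.225
ρ > 1, so Jacobi diverges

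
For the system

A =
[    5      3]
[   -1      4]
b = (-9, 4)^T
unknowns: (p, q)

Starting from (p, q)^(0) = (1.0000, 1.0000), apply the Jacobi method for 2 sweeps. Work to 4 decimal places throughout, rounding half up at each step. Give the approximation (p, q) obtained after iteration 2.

(-2.5500, 0.4000)

Iteration 1:
  p = (-9 - (3)·1.0000) / (5) = -2.4000
  q = (4 - (-1)·1.0000) / (4) = 1.2500
Iteration 2:
  p = (-9 - (3)·1.2500) / (5) = -2.5500
  q = (4 - (-1)·-2.4000) / (4) = 0.4000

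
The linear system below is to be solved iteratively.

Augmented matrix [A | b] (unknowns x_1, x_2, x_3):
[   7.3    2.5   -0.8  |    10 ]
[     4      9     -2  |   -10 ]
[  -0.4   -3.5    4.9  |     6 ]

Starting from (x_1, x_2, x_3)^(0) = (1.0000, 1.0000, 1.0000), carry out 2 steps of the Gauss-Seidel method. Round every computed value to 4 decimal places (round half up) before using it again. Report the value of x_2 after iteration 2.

Iteration 1:
  x_1 = (10 - (2.5)·1.0000 - (-0.8)·1.0000) / (7.3) = 1.1370
  x_2 = (-10 - (4)·1.1370 - (-2)·1.0000) / (9) = -1.3942
  x_3 = (6 - (-0.4)·1.1370 - (-3.5)·-1.3942) / (4.9) = 0.3214
Iteration 2:
  x_1 = (10 - (2.5)·-1.3942 - (-0.8)·0.3214) / (7.3) = 1.8826
  x_2 = (-10 - (4)·1.8826 - (-2)·0.3214) / (9) = -1.8764
  x_3 = (6 - (-0.4)·1.8826 - (-3.5)·-1.8764) / (4.9) = 0.0379

-1.8764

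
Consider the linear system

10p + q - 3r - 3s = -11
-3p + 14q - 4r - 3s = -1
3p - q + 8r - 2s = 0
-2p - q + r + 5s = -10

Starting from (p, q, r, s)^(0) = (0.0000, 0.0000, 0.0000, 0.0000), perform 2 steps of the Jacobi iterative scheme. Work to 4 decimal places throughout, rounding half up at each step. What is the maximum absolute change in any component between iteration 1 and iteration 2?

0.6643

Iteration 1:
  p = (-11 - (1)·0.0000 - (-3)·0.0000 - (-3)·0.0000) / (10) = -1.1000
  q = (-1 - (-3)·0.0000 - (-4)·0.0000 - (-3)·0.0000) / (14) = -0.0714
  r = (0 - (3)·0.0000 - (-1)·0.0000 - (-2)·0.0000) / (8) = 0.0000
  s = (-10 - (-2)·0.0000 - (-1)·0.0000 - (1)·0.0000) / (5) = -2.0000
Iteration 2:
  p = (-11 - (1)·-0.0714 - (-3)·0.0000 - (-3)·-2.0000) / (10) = -1.6929
  q = (-1 - (-3)·-1.1000 - (-4)·0.0000 - (-3)·-2.0000) / (14) = -0.7357
  r = (0 - (3)·-1.1000 - (-1)·-0.0714 - (-2)·-2.0000) / (8) = -0.0964
  s = (-10 - (-2)·-1.1000 - (-1)·-0.0714 - (1)·0.0000) / (5) = -2.4543
Change: (-0.5929, -0.6643, -0.0964, -0.4543) → max |·| = 0.6643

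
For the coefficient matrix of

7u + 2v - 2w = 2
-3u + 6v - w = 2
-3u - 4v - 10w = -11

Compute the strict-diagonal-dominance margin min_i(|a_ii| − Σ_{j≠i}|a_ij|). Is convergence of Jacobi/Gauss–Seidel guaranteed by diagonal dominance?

row 1: |7| − (2+2) = 3
row 2: |6| − (3+1) = 2
row 3: |-10| − (3+4) = 3
minimum over rows = 2 → strictly diagonally dominant (convergence guaranteed)

2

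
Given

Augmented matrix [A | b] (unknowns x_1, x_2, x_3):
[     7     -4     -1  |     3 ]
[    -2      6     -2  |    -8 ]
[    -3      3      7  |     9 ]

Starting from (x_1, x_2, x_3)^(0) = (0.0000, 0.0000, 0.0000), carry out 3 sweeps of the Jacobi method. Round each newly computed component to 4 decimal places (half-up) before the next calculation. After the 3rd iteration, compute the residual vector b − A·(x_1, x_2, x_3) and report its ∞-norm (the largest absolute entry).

1.1261

Iteration 1:
  x_1 = (3 - (-4)·0.0000 - (-1)·0.0000) / (7) = 0.4286
  x_2 = (-8 - (-2)·0.0000 - (-2)·0.0000) / (6) = -1.3333
  x_3 = (9 - (-3)·0.0000 - (3)·0.0000) / (7) = 1.2857
Iteration 2:
  x_1 = (3 - (-4)·-1.3333 - (-1)·1.2857) / (7) = -0.1496
  x_2 = (-8 - (-2)·0.4286 - (-2)·1.2857) / (6) = -0.7619
  x_3 = (9 - (-3)·0.4286 - (3)·-1.3333) / (7) = 2.0408
Iteration 3:
  x_1 = (3 - (-4)·-0.7619 - (-1)·2.0408) / (7) = 0.2847
  x_2 = (-8 - (-2)·-0.1496 - (-2)·2.0408) / (6) = -0.7029
  x_3 = (9 - (-3)·-0.1496 - (3)·-0.7619) / (7) = 1.5481
Residual b − A·x = (-0.2564, -0.1170, 1.1261); ∞-norm = 1.1261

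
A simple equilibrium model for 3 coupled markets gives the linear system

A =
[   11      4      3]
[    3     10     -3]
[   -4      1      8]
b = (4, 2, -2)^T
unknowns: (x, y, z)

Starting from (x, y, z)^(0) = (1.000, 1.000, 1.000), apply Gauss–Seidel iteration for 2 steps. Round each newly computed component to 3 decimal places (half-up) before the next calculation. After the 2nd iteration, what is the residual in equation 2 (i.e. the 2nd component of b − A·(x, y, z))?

1.052

Iteration 1:
  x = (4 - (4)·1.000 - (3)·1.000) / (11) = -0.273
  y = (2 - (3)·-0.273 - (-3)·1.000) / (10) = 0.582
  z = (-2 - (-4)·-0.273 - (1)·0.582) / (8) = -0.459
Iteration 2:
  x = (4 - (4)·0.582 - (3)·-0.459) / (11) = 0.277
  y = (2 - (3)·0.277 - (-3)·-0.459) / (10) = -0.021
  z = (-2 - (-4)·0.277 - (1)·-0.021) / (8) = -0.109
Residual b − A·x = (1.364, 1.052, 0.001)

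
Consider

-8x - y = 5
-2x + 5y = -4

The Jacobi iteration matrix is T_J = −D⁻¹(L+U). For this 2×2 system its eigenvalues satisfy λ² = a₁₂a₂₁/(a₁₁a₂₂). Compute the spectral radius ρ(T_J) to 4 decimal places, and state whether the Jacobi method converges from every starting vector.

0.2236

a₁₂a₂₁/(a₁₁a₂₂) = (-1)·(-2) / ((-8)·(5)) = -0.050000
ρ = √|-0.050000| = √0.050000 = 0.2236
ρ < 1, so Jacobi converges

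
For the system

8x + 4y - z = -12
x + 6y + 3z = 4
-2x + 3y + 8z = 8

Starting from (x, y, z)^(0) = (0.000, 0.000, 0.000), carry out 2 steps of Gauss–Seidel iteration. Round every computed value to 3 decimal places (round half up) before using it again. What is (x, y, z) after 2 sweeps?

(-1.923, 0.847, 0.202)

Iteration 1:
  x = (-12 - (4)·0.000 - (-1)·0.000) / (8) = -1.500
  y = (4 - (1)·-1.500 - (3)·0.000) / (6) = 0.917
  z = (8 - (-2)·-1.500 - (3)·0.917) / (8) = 0.281
Iteration 2:
  x = (-12 - (4)·0.917 - (-1)·0.281) / (8) = -1.923
  y = (4 - (1)·-1.923 - (3)·0.281) / (6) = 0.847
  z = (8 - (-2)·-1.923 - (3)·0.847) / (8) = 0.202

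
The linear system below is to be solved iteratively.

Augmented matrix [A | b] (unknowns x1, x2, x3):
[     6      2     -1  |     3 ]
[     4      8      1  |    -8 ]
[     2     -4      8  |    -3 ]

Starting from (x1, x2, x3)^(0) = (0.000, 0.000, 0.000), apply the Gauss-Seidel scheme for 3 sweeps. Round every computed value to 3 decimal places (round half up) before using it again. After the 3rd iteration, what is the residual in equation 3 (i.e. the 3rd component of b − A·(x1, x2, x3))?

Iteration 1:
  x1 = (3 - (2)·0.000 - (-1)·0.000) / (6) = 0.500
  x2 = (-8 - (4)·0.500 - (1)·0.000) / (8) = -1.250
  x3 = (-3 - (2)·0.500 - (-4)·-1.250) / (8) = -1.125
Iteration 2:
  x1 = (3 - (2)·-1.250 - (-1)·-1.125) / (6) = 0.729
  x2 = (-8 - (4)·0.729 - (1)·-1.125) / (8) = -1.224
  x3 = (-3 - (2)·0.729 - (-4)·-1.224) / (8) = -1.169
Iteration 3:
  x1 = (3 - (2)·-1.224 - (-1)·-1.169) / (6) = 0.713
  x2 = (-8 - (4)·0.713 - (1)·-1.169) / (8) = -1.210
  x3 = (-3 - (2)·0.713 - (-4)·-1.210) / (8) = -1.158
Residual b − A·x = (-0.016, -0.014, -0.002)

-0.002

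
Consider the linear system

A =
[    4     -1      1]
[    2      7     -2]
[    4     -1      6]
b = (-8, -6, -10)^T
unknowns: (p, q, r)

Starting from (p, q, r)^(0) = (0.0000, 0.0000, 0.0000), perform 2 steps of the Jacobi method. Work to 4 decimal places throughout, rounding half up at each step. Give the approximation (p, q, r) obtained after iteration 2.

Iteration 1:
  p = (-8 - (-1)·0.0000 - (1)·0.0000) / (4) = -2.0000
  q = (-6 - (2)·0.0000 - (-2)·0.0000) / (7) = -0.8571
  r = (-10 - (4)·0.0000 - (-1)·0.0000) / (6) = -1.6667
Iteration 2:
  p = (-8 - (-1)·-0.8571 - (1)·-1.6667) / (4) = -1.7976
  q = (-6 - (2)·-2.0000 - (-2)·-1.6667) / (7) = -0.7619
  r = (-10 - (4)·-2.0000 - (-1)·-0.8571) / (6) = -0.4762

(-1.7976, -0.7619, -0.4762)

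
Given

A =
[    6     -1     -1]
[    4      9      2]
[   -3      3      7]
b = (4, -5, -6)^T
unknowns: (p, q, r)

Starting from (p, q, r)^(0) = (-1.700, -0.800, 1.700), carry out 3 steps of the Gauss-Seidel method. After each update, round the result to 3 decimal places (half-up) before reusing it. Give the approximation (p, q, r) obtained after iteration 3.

Iteration 1:
  p = (4 - (-1)·-0.800 - (-1)·1.700) / (6) = 0.817
  q = (-5 - (4)·0.817 - (2)·1.700) / (9) = -1.296
  r = (-6 - (-3)·0.817 - (3)·-1.296) / (7) = 0.048
Iteration 2:
  p = (4 - (-1)·-1.296 - (-1)·0.048) / (6) = 0.459
  q = (-5 - (4)·0.459 - (2)·0.048) / (9) = -0.770
  r = (-6 - (-3)·0.459 - (3)·-0.770) / (7) = -0.330
Iteration 3:
  p = (4 - (-1)·-0.770 - (-1)·-0.330) / (6) = 0.483
  q = (-5 - (4)·0.483 - (2)·-0.330) / (9) = -0.697
  r = (-6 - (-3)·0.483 - (3)·-0.697) / (7) = -0.351

(0.483, -0.697, -0.351)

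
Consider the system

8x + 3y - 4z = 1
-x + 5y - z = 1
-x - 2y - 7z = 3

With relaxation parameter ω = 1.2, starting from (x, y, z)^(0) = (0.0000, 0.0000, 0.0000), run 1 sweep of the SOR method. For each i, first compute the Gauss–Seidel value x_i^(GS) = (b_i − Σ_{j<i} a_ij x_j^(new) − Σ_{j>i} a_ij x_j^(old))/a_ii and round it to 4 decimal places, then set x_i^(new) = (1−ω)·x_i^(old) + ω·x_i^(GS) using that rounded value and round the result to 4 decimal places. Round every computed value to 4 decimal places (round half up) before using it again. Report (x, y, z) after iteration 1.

(0.1500, 0.2760, -0.6347)

Iteration 1:
  x: GS value = (1 - (3)·0.0000 - (-4)·0.0000) / (8) = 0.1250;  x ← (1−ω)·0.0000 + ω·0.1250 = 0.1500
  y: GS value = (1 - (-1)·0.1500 - (-1)·0.0000) / (5) = 0.2300;  y ← (1−ω)·0.0000 + ω·0.2300 = 0.2760
  z: GS value = (3 - (-1)·0.1500 - (-2)·0.2760) / (-7) = -0.5289;  z ← (1−ω)·0.0000 + ω·-0.5289 = -0.6347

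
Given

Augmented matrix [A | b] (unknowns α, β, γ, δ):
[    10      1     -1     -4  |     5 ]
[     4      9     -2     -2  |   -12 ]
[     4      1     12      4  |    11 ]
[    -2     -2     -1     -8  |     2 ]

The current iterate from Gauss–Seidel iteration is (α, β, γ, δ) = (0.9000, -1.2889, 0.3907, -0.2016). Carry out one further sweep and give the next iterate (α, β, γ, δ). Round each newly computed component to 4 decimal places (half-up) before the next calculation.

(0.5873, -1.5523, 0.9175, -0.1234)

One sweep:
  α = (5 - (1)·-1.2889 - (-1)·0.3907 - (-4)·-0.2016) / (10) = 0.5873
  β = (-12 - (4)·0.5873 - (-2)·0.3907 - (-2)·-0.2016) / (9) = -1.5523
  γ = (11 - (4)·0.5873 - (1)·-1.5523 - (4)·-0.2016) / (12) = 0.9175
  δ = (2 - (-2)·0.5873 - (-2)·-1.5523 - (-1)·0.9175) / (-8) = -0.1234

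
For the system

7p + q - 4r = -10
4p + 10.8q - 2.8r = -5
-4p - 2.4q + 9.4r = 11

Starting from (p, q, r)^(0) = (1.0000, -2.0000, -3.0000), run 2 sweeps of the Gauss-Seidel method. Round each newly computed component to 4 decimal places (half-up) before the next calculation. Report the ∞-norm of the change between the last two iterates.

1.4019

Iteration 1:
  p = (-10 - (1)·-2.0000 - (-4)·-3.0000) / (7) = -2.8571
  q = (-5 - (4)·-2.8571 - (-2.8)·-3.0000) / (10.8) = -0.1826
  r = (11 - (-4)·-2.8571 - (-2.4)·-0.1826) / (9.4) = -0.0922
Iteration 2:
  p = (-10 - (1)·-0.1826 - (-4)·-0.0922) / (7) = -1.4552
  q = (-5 - (4)·-1.4552 - (-2.8)·-0.0922) / (10.8) = 0.0521
  r = (11 - (-4)·-1.4552 - (-2.4)·0.0521) / (9.4) = 0.5643
Change: (1.4019, 0.2347, 0.6565) → max |·| = 1.4019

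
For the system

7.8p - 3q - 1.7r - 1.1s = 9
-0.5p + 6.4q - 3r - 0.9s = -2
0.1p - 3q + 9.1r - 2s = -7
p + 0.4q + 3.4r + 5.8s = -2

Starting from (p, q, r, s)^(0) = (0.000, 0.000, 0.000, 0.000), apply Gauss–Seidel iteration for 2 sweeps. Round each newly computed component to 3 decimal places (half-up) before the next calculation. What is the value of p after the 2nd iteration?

0.878

Iteration 1:
  p = (9 - (-3)·0.000 - (-1.7)·0.000 - (-1.1)·0.000) / (7.8) = 1.154
  q = (-2 - (-0.5)·1.154 - (-3)·0.000 - (-0.9)·0.000) / (6.4) = -0.222
  r = (-7 - (0.1)·1.154 - (-3)·-0.222 - (-2)·0.000) / (9.1) = -0.855
  s = (-2 - (1)·1.154 - (0.4)·-0.222 - (3.4)·-0.855) / (5.8) = -0.027
Iteration 2:
  p = (9 - (-3)·-0.222 - (-1.7)·-0.855 - (-1.1)·-0.027) / (7.8) = 0.878
  q = (-2 - (-0.5)·0.878 - (-3)·-0.855 - (-0.9)·-0.027) / (6.4) = -0.648
  r = (-7 - (0.1)·0.878 - (-3)·-0.648 - (-2)·-0.027) / (9.1) = -0.998
  s = (-2 - (1)·0.878 - (0.4)·-0.648 - (3.4)·-0.998) / (5.8) = 0.134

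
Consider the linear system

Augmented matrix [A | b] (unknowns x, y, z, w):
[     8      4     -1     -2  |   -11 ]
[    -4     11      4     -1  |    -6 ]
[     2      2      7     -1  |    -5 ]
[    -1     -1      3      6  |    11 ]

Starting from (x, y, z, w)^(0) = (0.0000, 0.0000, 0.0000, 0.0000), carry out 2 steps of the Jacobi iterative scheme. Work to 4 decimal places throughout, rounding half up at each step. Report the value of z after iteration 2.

Iteration 1:
  x = (-11 - (4)·0.0000 - (-1)·0.0000 - (-2)·0.0000) / (8) = -1.3750
  y = (-6 - (-4)·0.0000 - (4)·0.0000 - (-1)·0.0000) / (11) = -0.5455
  z = (-5 - (2)·0.0000 - (2)·0.0000 - (-1)·0.0000) / (7) = -0.7143
  w = (11 - (-1)·0.0000 - (-1)·0.0000 - (3)·0.0000) / (6) = 1.8333
Iteration 2:
  x = (-11 - (4)·-0.5455 - (-1)·-0.7143 - (-2)·1.8333) / (8) = -0.7332
  y = (-6 - (-4)·-1.3750 - (4)·-0.7143 - (-1)·1.8333) / (11) = -0.6190
  z = (-5 - (2)·-1.3750 - (2)·-0.5455 - (-1)·1.8333) / (7) = 0.0963
  w = (11 - (-1)·-1.3750 - (-1)·-0.5455 - (3)·-0.7143) / (6) = 1.8704

0.0963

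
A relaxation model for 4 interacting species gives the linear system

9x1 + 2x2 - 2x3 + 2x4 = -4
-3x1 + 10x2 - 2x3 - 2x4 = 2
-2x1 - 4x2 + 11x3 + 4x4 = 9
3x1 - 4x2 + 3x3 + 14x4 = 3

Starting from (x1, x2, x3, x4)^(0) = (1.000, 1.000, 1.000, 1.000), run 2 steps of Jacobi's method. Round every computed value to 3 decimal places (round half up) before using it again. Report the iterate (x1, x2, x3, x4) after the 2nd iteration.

(-0.438, 0.214, 0.998, 0.400)

Iteration 1:
  x1 = (-4 - (2)·1.000 - (-2)·1.000 - (2)·1.000) / (9) = -0.667
  x2 = (2 - (-3)·1.000 - (-2)·1.000 - (-2)·1.000) / (10) = 0.900
  x3 = (9 - (-2)·1.000 - (-4)·1.000 - (4)·1.000) / (11) = 1.000
  x4 = (3 - (3)·1.000 - (-4)·1.000 - (3)·1.000) / (14) = 0.071
Iteration 2:
  x1 = (-4 - (2)·0.900 - (-2)·1.000 - (2)·0.071) / (9) = -0.438
  x2 = (2 - (-3)·-0.667 - (-2)·1.000 - (-2)·0.071) / (10) = 0.214
  x3 = (9 - (-2)·-0.667 - (-4)·0.900 - (4)·0.071) / (11) = 0.998
  x4 = (3 - (3)·-0.667 - (-4)·0.900 - (3)·1.000) / (14) = 0.400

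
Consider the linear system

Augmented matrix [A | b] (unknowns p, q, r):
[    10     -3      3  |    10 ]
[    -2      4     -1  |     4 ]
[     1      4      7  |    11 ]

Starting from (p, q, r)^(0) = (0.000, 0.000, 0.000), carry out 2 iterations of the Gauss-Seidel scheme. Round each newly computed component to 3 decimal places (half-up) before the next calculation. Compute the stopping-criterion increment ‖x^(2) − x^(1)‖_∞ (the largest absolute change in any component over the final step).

0.282

Iteration 1:
  p = (10 - (-3)·0.000 - (3)·0.000) / (10) = 1.000
  q = (4 - (-2)·1.000 - (-1)·0.000) / (4) = 1.500
  r = (11 - (1)·1.000 - (4)·1.500) / (7) = 0.571
Iteration 2:
  p = (10 - (-3)·1.500 - (3)·0.571) / (10) = 1.279
  q = (4 - (-2)·1.279 - (-1)·0.571) / (4) = 1.782
  r = (11 - (1)·1.279 - (4)·1.782) / (7) = 0.370
Change: (0.279, 0.282, -0.201) → max |·| = 0.282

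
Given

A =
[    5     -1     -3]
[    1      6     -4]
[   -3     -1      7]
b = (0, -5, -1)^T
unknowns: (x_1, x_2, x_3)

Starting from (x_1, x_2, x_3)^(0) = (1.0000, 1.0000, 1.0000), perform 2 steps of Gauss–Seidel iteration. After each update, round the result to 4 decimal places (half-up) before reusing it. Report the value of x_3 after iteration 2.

-0.2331

Iteration 1:
  x_1 = (0 - (-1)·1.0000 - (-3)·1.0000) / (5) = 0.8000
  x_2 = (-5 - (1)·0.8000 - (-4)·1.0000) / (6) = -0.3000
  x_3 = (-1 - (-3)·0.8000 - (-1)·-0.3000) / (7) = 0.1571
Iteration 2:
  x_1 = (0 - (-1)·-0.3000 - (-3)·0.1571) / (5) = 0.0343
  x_2 = (-5 - (1)·0.0343 - (-4)·0.1571) / (6) = -0.7343
  x_3 = (-1 - (-3)·0.0343 - (-1)·-0.7343) / (7) = -0.2331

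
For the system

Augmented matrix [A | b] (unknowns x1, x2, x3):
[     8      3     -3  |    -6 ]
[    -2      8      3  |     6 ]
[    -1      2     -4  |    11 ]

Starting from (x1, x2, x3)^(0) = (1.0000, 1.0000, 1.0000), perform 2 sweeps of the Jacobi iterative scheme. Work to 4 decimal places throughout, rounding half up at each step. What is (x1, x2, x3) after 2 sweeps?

Iteration 1:
  x1 = (-6 - (3)·1.0000 - (-3)·1.0000) / (8) = -0.7500
  x2 = (6 - (-2)·1.0000 - (3)·1.0000) / (8) = 0.6250
  x3 = (11 - (-1)·1.0000 - (2)·1.0000) / (-4) = -2.5000
Iteration 2:
  x1 = (-6 - (3)·0.6250 - (-3)·-2.5000) / (8) = -1.9219
  x2 = (6 - (-2)·-0.7500 - (3)·-2.5000) / (8) = 1.5000
  x3 = (11 - (-1)·-0.7500 - (2)·0.6250) / (-4) = -2.2500

(-1.9219, 1.5000, -2.2500)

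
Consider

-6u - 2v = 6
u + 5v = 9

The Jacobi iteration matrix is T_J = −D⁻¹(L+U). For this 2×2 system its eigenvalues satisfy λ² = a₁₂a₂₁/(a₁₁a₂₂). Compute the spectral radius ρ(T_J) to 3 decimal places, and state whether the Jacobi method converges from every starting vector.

a₁₂a₂₁/(a₁₁a₂₂) = (-2)·(1) / ((-6)·(5)) = 0.066667
ρ = √|0.066667| = √0.066667 = 0.258
ρ < 1, so Jacobi converges

0.258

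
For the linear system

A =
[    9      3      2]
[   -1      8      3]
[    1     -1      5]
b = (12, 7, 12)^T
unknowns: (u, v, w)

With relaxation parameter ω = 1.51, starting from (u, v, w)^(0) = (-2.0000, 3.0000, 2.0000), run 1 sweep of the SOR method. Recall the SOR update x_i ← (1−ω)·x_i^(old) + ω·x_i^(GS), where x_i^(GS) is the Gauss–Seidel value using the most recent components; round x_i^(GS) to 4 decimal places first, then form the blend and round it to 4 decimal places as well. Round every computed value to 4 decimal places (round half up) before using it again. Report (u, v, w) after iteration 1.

(0.8522, -1.1804, 1.9902)

Iteration 1:
  u: GS value = (12 - (3)·3.0000 - (2)·2.0000) / (9) = -0.1111;  u ← (1−ω)·-2.0000 + ω·-0.1111 = 0.8522
  v: GS value = (7 - (-1)·0.8522 - (3)·2.0000) / (8) = 0.2315;  v ← (1−ω)·3.0000 + ω·0.2315 = -1.1804
  w: GS value = (12 - (1)·0.8522 - (-1)·-1.1804) / (5) = 1.9935;  w ← (1−ω)·2.0000 + ω·1.9935 = 1.9902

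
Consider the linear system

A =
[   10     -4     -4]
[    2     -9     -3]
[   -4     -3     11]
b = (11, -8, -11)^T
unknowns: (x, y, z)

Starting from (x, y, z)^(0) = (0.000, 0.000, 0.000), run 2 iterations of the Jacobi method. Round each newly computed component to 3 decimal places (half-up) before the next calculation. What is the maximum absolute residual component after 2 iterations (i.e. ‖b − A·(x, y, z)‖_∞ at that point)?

Iteration 1:
  x = (11 - (-4)·0.000 - (-4)·0.000) / (10) = 1.100
  y = (-8 - (2)·0.000 - (-3)·0.000) / (-9) = 0.889
  z = (-11 - (-4)·0.000 - (-3)·0.000) / (11) = -1.000
Iteration 2:
  x = (11 - (-4)·0.889 - (-4)·-1.000) / (10) = 1.056
  y = (-8 - (2)·1.100 - (-3)·-1.000) / (-9) = 1.467
  z = (-11 - (-4)·1.100 - (-3)·0.889) / (11) = -0.358
Residual b − A·x = (4.876, 2.017, 1.563); ∞-norm = 4.876

4.876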